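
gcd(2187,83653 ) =1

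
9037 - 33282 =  - 24245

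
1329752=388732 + 941020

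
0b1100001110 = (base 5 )11112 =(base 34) n0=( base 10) 782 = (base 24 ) 18e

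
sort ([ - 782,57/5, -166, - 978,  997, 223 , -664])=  [ - 978, - 782 , - 664, - 166, 57/5,223, 997]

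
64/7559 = 64/7559 = 0.01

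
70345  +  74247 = 144592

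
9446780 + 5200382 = 14647162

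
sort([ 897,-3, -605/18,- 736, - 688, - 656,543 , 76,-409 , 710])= [  -  736, - 688, - 656,-409,-605/18, - 3, 76, 543, 710,  897]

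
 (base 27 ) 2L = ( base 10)75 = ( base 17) 47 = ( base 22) 39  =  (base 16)4b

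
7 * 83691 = 585837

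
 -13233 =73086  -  86319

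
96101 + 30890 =126991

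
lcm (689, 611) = 32383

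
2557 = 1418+1139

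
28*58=1624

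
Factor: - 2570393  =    -  7^2*52457^1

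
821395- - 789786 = 1611181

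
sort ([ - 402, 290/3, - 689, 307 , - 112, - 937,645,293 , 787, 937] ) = [ - 937 , - 689 , - 402, - 112, 290/3,293,  307, 645, 787, 937] 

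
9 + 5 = 14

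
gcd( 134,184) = 2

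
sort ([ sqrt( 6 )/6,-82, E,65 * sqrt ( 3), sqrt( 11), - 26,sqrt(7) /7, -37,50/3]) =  [  -  82,  -  37, - 26,sqrt(7)/7, sqrt(6)/6,E,sqrt( 11), 50/3 , 65*sqrt (3)]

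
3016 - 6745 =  - 3729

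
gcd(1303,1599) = 1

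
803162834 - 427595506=375567328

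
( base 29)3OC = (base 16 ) c9f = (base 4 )302133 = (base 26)4k7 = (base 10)3231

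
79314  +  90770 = 170084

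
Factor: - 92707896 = - 2^3*3^1 * 29^1*133201^1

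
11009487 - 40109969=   -  29100482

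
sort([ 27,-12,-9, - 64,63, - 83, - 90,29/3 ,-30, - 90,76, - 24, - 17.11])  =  [ - 90, - 90, - 83, - 64, - 30, - 24 ,-17.11,  -  12, - 9,29/3,27,63,76]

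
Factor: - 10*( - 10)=100 = 2^2*5^2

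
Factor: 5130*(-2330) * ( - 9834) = 2^3*3^4 * 5^2*11^1 *19^1*149^1*233^1 = 117544818600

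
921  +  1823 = 2744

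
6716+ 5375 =12091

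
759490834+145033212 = 904524046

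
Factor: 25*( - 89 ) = - 2225 = - 5^2*89^1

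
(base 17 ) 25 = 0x27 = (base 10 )39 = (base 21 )1I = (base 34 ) 15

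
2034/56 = 36 + 9/28  =  36.32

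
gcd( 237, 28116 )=3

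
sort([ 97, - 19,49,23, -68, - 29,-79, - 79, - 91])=[-91, - 79, - 79, - 68, - 29, - 19, 23,49,97 ] 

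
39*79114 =3085446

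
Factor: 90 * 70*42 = 264600 = 2^3* 3^3*5^2*7^2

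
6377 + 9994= 16371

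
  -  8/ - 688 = 1/86 = 0.01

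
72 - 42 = 30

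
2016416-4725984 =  - 2709568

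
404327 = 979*413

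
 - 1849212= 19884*( - 93)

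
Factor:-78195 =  - 3^1*5^1*13^1*401^1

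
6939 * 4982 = 34570098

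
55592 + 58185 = 113777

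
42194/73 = 578 = 578.00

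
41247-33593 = 7654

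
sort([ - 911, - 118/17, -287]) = [ - 911,- 287, - 118/17]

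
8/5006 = 4/2503 = 0.00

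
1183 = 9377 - 8194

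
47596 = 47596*1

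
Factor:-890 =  - 2^1 * 5^1*89^1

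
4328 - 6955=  - 2627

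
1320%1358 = 1320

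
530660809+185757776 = 716418585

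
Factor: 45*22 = 990 = 2^1* 3^2*5^1*11^1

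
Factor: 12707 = 97^1 * 131^1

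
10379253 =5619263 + 4759990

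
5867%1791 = 494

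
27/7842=9/2614 = 0.00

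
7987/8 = 998 + 3/8  =  998.38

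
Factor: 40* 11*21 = 2^3*3^1*5^1*7^1*11^1 = 9240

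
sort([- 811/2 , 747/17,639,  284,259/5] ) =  [ - 811/2,747/17,259/5, 284,639 ]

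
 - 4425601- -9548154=5122553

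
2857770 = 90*31753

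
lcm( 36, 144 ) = 144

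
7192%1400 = 192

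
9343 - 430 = 8913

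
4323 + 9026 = 13349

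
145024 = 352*412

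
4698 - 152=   4546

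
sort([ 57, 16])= [ 16, 57]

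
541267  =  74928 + 466339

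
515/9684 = 515/9684= 0.05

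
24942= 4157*6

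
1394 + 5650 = 7044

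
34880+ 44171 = 79051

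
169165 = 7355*23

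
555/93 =185/31 = 5.97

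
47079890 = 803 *58630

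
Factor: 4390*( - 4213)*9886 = - 182842262020 = -2^2*5^1*11^1*383^1*439^1*4943^1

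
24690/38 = 649+14/19  =  649.74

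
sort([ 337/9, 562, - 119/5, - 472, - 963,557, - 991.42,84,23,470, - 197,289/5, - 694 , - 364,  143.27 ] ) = [ - 991.42, - 963, - 694, - 472, - 364, - 197 , - 119/5 , 23, 337/9,  289/5 , 84,143.27,470, 557,562 ]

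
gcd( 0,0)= 0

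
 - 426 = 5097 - 5523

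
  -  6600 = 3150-9750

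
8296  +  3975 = 12271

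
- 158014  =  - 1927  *82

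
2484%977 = 530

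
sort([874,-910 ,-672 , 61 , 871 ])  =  [ - 910, - 672, 61,871,  874]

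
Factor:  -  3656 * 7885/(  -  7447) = 28827560/7447 = 2^3*5^1*11^ (-1)*19^1*83^1 * 457^1 * 677^( - 1) 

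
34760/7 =34760/7= 4965.71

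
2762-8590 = -5828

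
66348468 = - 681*( - 97428 )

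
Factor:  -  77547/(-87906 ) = 25849/29302 = 2^( - 1)*7^( - 2) * 13^( - 1 )*23^( - 1)*25849^1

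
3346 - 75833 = - 72487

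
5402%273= 215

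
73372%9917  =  3953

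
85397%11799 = 2804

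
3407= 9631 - 6224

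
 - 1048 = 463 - 1511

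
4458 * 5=22290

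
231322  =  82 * 2821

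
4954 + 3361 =8315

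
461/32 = 461/32=14.41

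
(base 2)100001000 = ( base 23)BB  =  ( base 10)264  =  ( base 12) 1A0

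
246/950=123/475= 0.26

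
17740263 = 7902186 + 9838077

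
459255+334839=794094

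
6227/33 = 188 + 23/33 = 188.70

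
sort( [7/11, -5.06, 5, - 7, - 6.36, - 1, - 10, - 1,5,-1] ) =[ - 10,-7,  -  6.36, - 5.06,- 1, - 1,  -  1, 7/11,5, 5 ] 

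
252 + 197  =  449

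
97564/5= 97564/5 = 19512.80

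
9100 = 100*91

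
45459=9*5051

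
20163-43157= -22994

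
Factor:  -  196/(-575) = 2^2 * 5^( - 2)*7^2*23^( - 1) 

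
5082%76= 66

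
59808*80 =4784640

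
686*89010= 61060860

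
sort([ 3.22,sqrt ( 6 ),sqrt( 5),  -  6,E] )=[ - 6, sqrt( 5),sqrt( 6),E,3.22 ]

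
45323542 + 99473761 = 144797303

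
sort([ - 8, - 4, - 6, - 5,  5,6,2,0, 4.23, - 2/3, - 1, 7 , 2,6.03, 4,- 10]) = [ - 10, - 8, - 6, - 5,  -  4, - 1, - 2/3,0,2,2,4,4.23,  5,6,  6.03,7]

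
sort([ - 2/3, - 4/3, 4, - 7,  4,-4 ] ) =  [ - 7, - 4 ,-4/3,  -  2/3,4,4] 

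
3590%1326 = 938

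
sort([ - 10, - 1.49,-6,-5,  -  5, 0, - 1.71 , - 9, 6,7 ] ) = [ - 10,-9, - 6, - 5, -5, - 1.71, - 1.49, 0 , 6,  7]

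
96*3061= 293856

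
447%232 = 215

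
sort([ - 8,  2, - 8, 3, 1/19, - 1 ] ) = [ - 8, - 8,  -  1, 1/19, 2, 3]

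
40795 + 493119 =533914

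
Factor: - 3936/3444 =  - 8/7=-2^3 * 7^(  -  1)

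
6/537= 2/179 = 0.01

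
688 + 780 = 1468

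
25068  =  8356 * 3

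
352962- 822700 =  - 469738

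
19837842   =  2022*9811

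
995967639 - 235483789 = 760483850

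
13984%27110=13984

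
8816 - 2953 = 5863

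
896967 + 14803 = 911770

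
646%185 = 91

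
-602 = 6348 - 6950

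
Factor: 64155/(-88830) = -2^( - 1)*3^ ( - 2 ) * 13^1 = - 13/18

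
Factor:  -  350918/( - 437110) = 5^(  -  1 )*79^1*2221^1* 43711^(-1) = 175459/218555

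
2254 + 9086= 11340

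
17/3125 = 17/3125 = 0.01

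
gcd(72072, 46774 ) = 182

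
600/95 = 120/19   =  6.32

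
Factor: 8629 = 8629^1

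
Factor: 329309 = 329309^1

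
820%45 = 10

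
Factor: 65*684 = 44460 = 2^2*  3^2*5^1 * 13^1 * 19^1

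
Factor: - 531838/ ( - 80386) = 265919/40193=37^1*7187^1*40193^( - 1 ) 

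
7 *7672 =53704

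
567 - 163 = 404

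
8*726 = 5808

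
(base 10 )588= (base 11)495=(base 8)1114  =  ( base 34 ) ha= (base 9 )723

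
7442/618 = 12 + 13/309 = 12.04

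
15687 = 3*5229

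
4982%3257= 1725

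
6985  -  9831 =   -  2846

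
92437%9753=4660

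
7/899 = 7/899 = 0.01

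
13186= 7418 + 5768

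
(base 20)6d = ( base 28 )4L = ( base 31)49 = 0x85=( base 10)133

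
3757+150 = 3907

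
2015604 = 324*6221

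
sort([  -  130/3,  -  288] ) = [ - 288, - 130/3]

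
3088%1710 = 1378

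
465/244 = 465/244  =  1.91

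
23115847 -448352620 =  - 425236773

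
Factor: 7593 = 3^1*2531^1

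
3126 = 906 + 2220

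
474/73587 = 158/24529= 0.01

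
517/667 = 517/667 =0.78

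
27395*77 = 2109415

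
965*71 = 68515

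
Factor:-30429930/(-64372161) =10143310/21457387= 2^1*5^1*7^( - 1 )*43^( - 1)*71287^( - 1)*1014331^1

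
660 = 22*30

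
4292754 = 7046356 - 2753602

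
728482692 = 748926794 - 20444102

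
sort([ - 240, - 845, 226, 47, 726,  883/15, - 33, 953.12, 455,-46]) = [ - 845, - 240, - 46, - 33, 47,883/15,226,455,  726,953.12 ] 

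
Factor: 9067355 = 5^1 *11^1*41^1*4021^1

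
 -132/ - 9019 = 132/9019 = 0.01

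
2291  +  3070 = 5361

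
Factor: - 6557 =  - 79^1*83^1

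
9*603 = 5427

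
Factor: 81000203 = 367^1*220709^1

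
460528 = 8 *57566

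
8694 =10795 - 2101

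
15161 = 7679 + 7482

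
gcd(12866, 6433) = 6433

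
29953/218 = 137 + 87/218  =  137.40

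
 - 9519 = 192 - 9711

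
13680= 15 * 912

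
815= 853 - 38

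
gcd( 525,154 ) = 7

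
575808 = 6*95968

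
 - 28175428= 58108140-86283568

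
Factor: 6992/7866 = 2^3*3^( -2 )  =  8/9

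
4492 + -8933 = -4441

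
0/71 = 0 = 0.00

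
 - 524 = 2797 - 3321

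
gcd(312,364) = 52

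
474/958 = 237/479 = 0.49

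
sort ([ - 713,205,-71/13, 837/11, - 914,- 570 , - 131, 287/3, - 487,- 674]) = [-914,  -  713, - 674, - 570,-487 , - 131 , - 71/13,837/11, 287/3,205 ] 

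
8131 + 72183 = 80314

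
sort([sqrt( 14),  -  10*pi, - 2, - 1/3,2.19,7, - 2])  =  [ - 10*pi, - 2,  -  2, - 1/3,2.19, sqrt( 14),  7]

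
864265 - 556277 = 307988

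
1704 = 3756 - 2052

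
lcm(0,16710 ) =0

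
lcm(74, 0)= 0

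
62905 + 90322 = 153227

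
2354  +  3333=5687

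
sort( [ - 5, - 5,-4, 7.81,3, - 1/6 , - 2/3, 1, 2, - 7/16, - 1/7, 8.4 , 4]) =[ -5, - 5, - 4, - 2/3, - 7/16, - 1/6, - 1/7,1,2,3, 4, 7.81,8.4]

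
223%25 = 23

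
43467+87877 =131344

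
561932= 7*80276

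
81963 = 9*9107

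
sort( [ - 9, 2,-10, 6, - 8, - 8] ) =[-10, -9, - 8,-8,2,6 ]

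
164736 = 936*176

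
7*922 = 6454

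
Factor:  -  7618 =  -2^1*13^1*293^1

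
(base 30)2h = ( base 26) 2p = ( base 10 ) 77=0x4d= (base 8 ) 115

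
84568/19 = 84568/19= 4450.95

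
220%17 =16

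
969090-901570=67520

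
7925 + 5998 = 13923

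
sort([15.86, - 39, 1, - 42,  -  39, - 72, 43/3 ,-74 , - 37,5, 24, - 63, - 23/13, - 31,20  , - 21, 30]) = [ - 74, - 72, - 63,-42, - 39, - 39, - 37, - 31, - 21 , - 23/13, 1,5,43/3,15.86, 20,24,30] 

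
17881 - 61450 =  - 43569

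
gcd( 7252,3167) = 1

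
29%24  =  5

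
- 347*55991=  - 19428877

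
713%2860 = 713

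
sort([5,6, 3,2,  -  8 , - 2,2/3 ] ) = [ - 8, - 2 , 2/3, 2,3,5,6 ]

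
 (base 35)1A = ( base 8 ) 55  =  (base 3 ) 1200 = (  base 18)29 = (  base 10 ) 45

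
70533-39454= 31079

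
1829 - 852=977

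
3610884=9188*393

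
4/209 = 4/209= 0.02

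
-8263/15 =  - 8263/15 = -550.87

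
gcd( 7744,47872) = 704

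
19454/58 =9727/29= 335.41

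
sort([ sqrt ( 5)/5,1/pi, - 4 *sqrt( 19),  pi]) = [-4 *sqrt( 19), 1/pi, sqrt(5) /5,pi ]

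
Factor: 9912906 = 2^1*3^2 * 550717^1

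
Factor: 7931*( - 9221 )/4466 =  - 949763/58 = - 2^( - 1 )*29^( - 1)*103^1*9221^1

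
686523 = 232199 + 454324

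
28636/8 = 7159/2=3579.50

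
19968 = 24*832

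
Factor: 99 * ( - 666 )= -65934=- 2^1*3^4*11^1*37^1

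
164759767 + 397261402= 562021169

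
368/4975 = 368/4975 = 0.07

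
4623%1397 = 432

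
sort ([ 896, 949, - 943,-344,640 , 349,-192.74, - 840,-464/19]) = [ - 943, - 840, - 344,  -  192.74, - 464/19,349,640,896, 949 ] 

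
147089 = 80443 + 66646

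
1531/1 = 1531= 1531.00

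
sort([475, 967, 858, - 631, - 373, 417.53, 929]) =[ - 631, - 373, 417.53,475, 858,929, 967] 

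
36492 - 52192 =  - 15700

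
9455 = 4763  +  4692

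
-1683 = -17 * 99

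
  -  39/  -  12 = 13/4 = 3.25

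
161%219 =161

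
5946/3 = 1982 = 1982.00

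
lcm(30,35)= 210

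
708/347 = 2 + 14/347 =2.04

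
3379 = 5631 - 2252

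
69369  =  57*1217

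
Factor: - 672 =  -2^5*3^1*7^1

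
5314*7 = 37198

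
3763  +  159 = 3922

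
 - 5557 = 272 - 5829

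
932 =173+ 759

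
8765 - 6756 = 2009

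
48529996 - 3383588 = 45146408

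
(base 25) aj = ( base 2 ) 100001101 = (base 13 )179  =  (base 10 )269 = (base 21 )ch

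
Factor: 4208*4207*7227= 2^4*3^2*7^1*11^1*73^1*263^1*601^1 = 127939985712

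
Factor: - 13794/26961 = -22/43 = - 2^1 * 11^1*43^ (-1 )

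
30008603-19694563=10314040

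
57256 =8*7157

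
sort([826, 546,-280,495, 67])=[  -  280, 67, 495, 546, 826]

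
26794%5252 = 534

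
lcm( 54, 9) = 54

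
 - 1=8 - 9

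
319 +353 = 672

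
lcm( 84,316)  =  6636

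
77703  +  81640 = 159343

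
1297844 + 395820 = 1693664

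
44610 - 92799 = - 48189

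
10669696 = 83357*128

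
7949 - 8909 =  - 960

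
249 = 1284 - 1035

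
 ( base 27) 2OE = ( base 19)5gb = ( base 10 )2120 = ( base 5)31440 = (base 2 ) 100001001000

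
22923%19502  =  3421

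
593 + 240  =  833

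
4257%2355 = 1902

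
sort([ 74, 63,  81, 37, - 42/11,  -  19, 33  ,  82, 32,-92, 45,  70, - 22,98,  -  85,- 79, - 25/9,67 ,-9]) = [ - 92,-85, - 79, - 22, - 19, - 9,  -  42/11, - 25/9,32, 33,37 , 45, 63,67,70, 74 , 81,82, 98]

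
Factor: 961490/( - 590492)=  - 2^( -1) * 5^1*7^(-1 )*21089^( - 1 )*96149^1  =  - 480745/295246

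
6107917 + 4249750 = 10357667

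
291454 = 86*3389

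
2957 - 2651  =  306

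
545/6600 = 109/1320 = 0.08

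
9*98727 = 888543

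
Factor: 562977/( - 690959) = -3^3*29^1*31^( - 2) = - 783/961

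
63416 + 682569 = 745985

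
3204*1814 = 5812056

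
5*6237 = 31185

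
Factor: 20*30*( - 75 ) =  - 45000=- 2^3*3^2*5^4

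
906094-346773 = 559321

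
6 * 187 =1122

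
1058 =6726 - 5668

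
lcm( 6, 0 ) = 0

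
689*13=8957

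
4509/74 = 4509/74= 60.93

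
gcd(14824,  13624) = 8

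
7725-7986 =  -261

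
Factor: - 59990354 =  - 2^1*29995177^1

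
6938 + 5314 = 12252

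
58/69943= 58/69943 =0.00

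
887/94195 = 887/94195  =  0.01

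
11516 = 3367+8149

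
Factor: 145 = 5^1*29^1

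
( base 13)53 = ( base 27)2E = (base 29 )2A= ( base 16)44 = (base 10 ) 68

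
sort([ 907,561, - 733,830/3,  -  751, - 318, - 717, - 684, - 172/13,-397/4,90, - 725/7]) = [ - 751 ,-733,-717, - 684, - 318, - 725/7,  -  397/4, - 172/13, 90,830/3, 561,907] 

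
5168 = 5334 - 166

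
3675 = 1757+1918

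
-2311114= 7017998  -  9329112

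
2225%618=371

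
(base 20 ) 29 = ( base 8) 61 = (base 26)1n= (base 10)49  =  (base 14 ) 37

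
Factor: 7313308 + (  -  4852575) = 11^1*  17^1 * 13159^1 = 2460733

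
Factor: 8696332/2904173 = 2^2 * 31^ (- 1)*37^1*67^1 *877^1 * 93683^(  -  1) 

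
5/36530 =1/7306  =  0.00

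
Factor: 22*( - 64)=-2^7 * 11^1= - 1408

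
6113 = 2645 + 3468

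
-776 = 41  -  817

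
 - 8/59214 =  - 1+29603/29607 = - 0.00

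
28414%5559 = 619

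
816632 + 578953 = 1395585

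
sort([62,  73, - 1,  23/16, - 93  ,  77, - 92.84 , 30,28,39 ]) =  [ -93, - 92.84, - 1,23/16, 28, 30,39, 62,73,77 ] 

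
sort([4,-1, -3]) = [-3 ,-1, 4 ] 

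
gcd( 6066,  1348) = 674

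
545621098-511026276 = 34594822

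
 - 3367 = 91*(- 37 ) 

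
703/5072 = 703/5072= 0.14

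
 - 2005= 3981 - 5986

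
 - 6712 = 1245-7957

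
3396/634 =1698/317  =  5.36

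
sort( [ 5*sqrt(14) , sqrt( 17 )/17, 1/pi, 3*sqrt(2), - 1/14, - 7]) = [  -  7,  -  1/14,sqrt( 17 ) /17 , 1/pi, 3*sqrt(2) , 5*sqrt ( 14 ) ] 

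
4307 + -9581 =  - 5274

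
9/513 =1/57 = 0.02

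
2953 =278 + 2675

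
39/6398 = 39/6398 = 0.01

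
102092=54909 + 47183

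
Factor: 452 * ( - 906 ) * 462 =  - 189194544=- 2^4*3^2*7^1*11^1 * 113^1*151^1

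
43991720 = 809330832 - 765339112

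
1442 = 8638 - 7196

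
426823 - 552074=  - 125251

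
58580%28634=1312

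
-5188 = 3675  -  8863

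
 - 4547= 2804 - 7351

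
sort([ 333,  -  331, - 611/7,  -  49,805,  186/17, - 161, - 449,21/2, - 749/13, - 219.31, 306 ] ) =[-449, - 331,- 219.31,-161,- 611/7, - 749/13, - 49,21/2,186/17 , 306, 333, 805]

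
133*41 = 5453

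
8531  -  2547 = 5984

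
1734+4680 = 6414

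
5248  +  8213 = 13461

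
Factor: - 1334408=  - 2^3* 19^1*8779^1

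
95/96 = 95/96 = 0.99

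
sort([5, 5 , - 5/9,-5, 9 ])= [-5,-5/9, 5, 5, 9 ]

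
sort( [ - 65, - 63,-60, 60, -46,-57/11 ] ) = [ - 65, - 63, - 60 ,- 46, - 57/11 , 60 ] 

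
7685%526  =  321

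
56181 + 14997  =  71178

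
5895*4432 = 26126640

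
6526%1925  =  751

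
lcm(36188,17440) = 1447520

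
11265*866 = 9755490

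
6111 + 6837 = 12948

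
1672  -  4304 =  -2632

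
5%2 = 1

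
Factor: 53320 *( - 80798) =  - 2^4*5^1*31^1*43^1*71^1*569^1 = -  4308149360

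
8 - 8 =0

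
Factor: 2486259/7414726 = 2^(-1 )*3^2*11^( - 1) * 37^( - 1 )*9109^(-1)*276251^1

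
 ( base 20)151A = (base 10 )10030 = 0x272e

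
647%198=53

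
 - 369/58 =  - 7 + 37/58 = - 6.36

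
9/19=9/19 = 0.47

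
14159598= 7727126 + 6432472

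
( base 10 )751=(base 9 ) 1024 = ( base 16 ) 2EF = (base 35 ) lg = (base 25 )151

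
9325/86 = 9325/86 = 108.43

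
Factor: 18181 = 18181^1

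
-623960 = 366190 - 990150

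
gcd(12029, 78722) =1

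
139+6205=6344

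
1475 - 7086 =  - 5611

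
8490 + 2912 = 11402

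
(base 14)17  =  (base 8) 25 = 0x15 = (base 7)30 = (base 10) 21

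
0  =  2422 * 0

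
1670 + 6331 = 8001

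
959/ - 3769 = - 1 + 2810/3769 = -0.25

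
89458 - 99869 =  - 10411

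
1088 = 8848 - 7760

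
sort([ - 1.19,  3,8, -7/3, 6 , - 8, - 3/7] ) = [ - 8, - 7/3, - 1.19,-3/7,  3 , 6, 8] 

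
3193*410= 1309130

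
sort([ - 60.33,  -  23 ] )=[ - 60.33, - 23] 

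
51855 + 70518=122373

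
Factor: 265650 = 2^1*3^1*5^2*7^1*11^1* 23^1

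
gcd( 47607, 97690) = 1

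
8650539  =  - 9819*( - 881)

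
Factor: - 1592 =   -  2^3*199^1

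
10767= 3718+7049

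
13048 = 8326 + 4722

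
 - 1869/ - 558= 3 + 65/186=3.35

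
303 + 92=395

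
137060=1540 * 89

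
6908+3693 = 10601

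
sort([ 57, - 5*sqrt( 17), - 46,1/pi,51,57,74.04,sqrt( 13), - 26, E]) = [ - 46, - 26, - 5*sqrt(17),1/pi,E, sqrt (13),51,57,57,74.04]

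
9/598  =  9/598= 0.02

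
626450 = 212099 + 414351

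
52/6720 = 13/1680 = 0.01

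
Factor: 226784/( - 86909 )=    - 608/233 = - 2^5*19^1*233^( - 1 ) 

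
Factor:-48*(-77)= 2^4 * 3^1*7^1*11^1 = 3696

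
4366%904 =750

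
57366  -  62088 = -4722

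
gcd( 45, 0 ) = 45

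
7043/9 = 7043/9 = 782.56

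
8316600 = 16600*501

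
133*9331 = 1241023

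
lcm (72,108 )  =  216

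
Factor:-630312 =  - 2^3*3^1*26263^1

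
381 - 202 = 179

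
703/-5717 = -703/5717= - 0.12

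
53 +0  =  53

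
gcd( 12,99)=3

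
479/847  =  479/847 = 0.57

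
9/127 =9/127 = 0.07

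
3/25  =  3/25= 0.12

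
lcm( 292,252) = 18396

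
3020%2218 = 802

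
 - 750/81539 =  - 1 + 80789/81539 = -0.01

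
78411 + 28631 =107042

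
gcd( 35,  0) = 35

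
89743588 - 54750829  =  34992759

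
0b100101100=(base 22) de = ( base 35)8K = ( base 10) 300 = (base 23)D1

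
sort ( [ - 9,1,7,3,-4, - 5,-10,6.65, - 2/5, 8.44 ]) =[ - 10, - 9,-5, - 4, - 2/5, 1,3, 6.65,7, 8.44 ]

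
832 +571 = 1403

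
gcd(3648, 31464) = 456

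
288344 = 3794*76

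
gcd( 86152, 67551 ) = 979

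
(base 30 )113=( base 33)s9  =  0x3a5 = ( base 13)56a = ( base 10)933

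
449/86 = 449/86 = 5.22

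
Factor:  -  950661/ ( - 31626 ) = 2^( - 1 )*7^ (-1 ) * 53^1*251^(  -  1)*1993^1 =105629/3514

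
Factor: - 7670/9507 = - 2^1*3^(-1 )*5^1*13^1*59^1*3169^( - 1)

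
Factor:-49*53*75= - 194775=- 3^1*5^2*7^2*53^1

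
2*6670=13340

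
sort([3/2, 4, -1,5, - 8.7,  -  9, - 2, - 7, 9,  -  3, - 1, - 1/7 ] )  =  [ - 9,  -  8.7,  -  7, - 3,-2, - 1,  -  1,  -  1/7, 3/2, 4,5, 9]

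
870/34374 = 145/5729=   0.03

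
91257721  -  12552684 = 78705037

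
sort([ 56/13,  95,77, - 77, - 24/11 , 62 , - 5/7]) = [ - 77, - 24/11 , - 5/7,56/13, 62, 77, 95]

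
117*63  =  7371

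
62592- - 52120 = 114712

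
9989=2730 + 7259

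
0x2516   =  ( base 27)d0h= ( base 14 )3662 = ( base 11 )7151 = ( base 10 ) 9494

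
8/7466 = 4/3733 = 0.00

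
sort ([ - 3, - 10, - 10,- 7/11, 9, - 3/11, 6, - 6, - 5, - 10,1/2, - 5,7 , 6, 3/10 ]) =[- 10, - 10,  -  10,-6, -5,  -  5, -3, - 7/11, -3/11, 3/10,1/2,6, 6, 7, 9]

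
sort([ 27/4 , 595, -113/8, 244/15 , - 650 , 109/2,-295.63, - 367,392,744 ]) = [ - 650, - 367, - 295.63, - 113/8,27/4,244/15,  109/2, 392 , 595, 744 ] 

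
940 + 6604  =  7544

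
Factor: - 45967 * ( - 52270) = 2^1*5^1 * 43^1 * 1069^1*5227^1 = 2402695090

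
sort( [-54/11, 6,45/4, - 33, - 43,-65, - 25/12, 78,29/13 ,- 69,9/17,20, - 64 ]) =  [ - 69, - 65,-64 , - 43, - 33, - 54/11, - 25/12,  9/17, 29/13,6, 45/4,20,78] 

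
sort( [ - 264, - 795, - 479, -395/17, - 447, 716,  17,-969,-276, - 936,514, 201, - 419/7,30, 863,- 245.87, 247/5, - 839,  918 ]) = [ - 969, - 936, - 839,  -  795,-479, - 447, - 276, - 264 , - 245.87,-419/7, - 395/17, 17, 30, 247/5, 201, 514, 716, 863,918]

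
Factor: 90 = 2^1*3^2 * 5^1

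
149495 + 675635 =825130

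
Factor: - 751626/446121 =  - 2^1 * 13^(-1 )*41^( - 1)*449^1 = - 898/533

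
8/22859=8/22859 = 0.00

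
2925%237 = 81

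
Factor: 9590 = 2^1*5^1*7^1* 137^1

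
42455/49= 866 + 3/7 = 866.43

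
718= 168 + 550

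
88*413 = 36344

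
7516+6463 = 13979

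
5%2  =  1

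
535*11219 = 6002165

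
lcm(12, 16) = 48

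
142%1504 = 142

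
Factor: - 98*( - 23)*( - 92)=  - 2^3*7^2  *23^2 = - 207368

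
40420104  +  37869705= 78289809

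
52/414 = 26/207 = 0.13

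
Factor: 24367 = 7^1*59^2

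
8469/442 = 8469/442 = 19.16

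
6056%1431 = 332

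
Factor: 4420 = 2^2*5^1*13^1*17^1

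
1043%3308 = 1043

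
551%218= 115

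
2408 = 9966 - 7558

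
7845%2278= 1011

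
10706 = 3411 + 7295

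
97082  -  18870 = 78212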